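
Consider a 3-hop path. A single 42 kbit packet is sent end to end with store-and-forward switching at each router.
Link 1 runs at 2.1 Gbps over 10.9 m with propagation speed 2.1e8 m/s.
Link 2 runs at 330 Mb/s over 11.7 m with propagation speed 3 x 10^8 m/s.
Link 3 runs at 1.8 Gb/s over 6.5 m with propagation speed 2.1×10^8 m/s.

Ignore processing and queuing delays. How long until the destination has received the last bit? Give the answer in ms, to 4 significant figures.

L = 42000 bits.
Transmission delays (L/R per hop): 0.02, 0.127273, 0.0233333 ms; sum = 0.170606 ms.
Propagation delays (d/s per hop): 5.19048e-05, 3.9e-05, 3.09524e-05 ms; sum = 0.000121857 ms.
End-to-end = 0.1707 ms.

0.1707 ms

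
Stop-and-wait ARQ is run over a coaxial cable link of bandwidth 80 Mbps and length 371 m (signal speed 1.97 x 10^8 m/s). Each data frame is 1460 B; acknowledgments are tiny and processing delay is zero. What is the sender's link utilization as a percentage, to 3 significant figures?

t_tx = L/R = 11680/80000000 = 0.000146 s.
t_prop = 371/197000000 = 1.88325e-06 s; RTT = 3.7665e-06 s.
Cycle = t_tx + RTT = 0.000149766 s.
Utilization = t_tx / cycle = 0.000146/0.000149766 = 97.5 %.

97.5 %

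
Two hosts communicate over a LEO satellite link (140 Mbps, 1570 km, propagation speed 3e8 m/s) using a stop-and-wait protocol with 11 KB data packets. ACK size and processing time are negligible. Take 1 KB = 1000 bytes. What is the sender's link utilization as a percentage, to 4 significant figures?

5.665 %

t_tx = L/R = 88000/140000000 = 0.000628571 s.
t_prop = 1570000/300000000 = 0.00523333 s; RTT = 0.0104667 s.
Cycle = t_tx + RTT = 0.0110952 s.
Utilization = t_tx / cycle = 0.000628571/0.0110952 = 5.665 %.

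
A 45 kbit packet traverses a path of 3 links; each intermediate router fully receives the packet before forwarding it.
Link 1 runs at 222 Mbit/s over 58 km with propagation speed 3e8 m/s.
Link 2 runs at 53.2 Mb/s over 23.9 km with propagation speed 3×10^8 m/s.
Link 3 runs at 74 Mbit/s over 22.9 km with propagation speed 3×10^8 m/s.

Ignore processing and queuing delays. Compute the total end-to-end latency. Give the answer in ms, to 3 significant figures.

L = 45000 bits.
Transmission delays (L/R per hop): 0.202703, 0.845865, 0.608108 ms; sum = 1.65668 ms.
Propagation delays (d/s per hop): 0.193333, 0.0796667, 0.0763333 ms; sum = 0.349333 ms.
End-to-end = 2.01 ms.

2.01 ms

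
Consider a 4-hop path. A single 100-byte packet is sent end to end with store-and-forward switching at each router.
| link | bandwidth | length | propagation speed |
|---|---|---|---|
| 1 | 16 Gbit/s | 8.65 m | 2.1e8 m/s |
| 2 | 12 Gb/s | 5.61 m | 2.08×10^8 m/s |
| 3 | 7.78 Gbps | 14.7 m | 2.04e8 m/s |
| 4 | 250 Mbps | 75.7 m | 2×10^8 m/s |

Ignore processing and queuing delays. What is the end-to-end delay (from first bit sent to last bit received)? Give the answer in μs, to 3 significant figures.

L = 100 × 8 = 800 bits.
Transmission delays (L/R per hop): 0.05, 0.0666667, 0.102828, 3.2 μs; sum = 3.41949 μs.
Propagation delays (d/s per hop): 0.0411905, 0.0269712, 0.0720588, 0.3785 μs; sum = 0.51872 μs.
End-to-end = 3.94 μs.

3.94 μs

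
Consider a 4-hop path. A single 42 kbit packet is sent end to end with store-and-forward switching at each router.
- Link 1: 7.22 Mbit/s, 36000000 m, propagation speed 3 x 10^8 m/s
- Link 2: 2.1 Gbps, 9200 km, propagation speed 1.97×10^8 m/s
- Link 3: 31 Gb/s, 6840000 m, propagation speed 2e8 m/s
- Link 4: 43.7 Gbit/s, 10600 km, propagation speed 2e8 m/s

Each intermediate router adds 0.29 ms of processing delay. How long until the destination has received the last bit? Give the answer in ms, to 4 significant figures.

L = 42000 bits.
Transmission delays (L/R per hop): 5.81717, 0.02, 0.00135484, 0.000961098 ms; sum = 5.83949 ms.
Propagation delays (d/s per hop): 120, 46.7005, 34.2, 53 ms; sum = 253.901 ms.
Processing at 3 router(s): 3 × 0.29 ms = 0.87 ms.
End-to-end = 260.6 ms.

260.6 ms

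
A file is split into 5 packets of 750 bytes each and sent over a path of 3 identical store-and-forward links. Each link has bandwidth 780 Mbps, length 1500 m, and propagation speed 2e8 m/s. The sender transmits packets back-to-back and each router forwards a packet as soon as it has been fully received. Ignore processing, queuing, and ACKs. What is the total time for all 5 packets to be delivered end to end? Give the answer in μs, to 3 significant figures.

Per-hop transmission t_tx = L/R = 6000/780000000 = 7.69231 μs.
Per-hop propagation t_prop = 1500/200000000 = 7.5 μs.
Pipeline fill: first packet needs 3·t_tx to clear all hops; remaining 4 packets each add one t_tx.
Total = (3+5-1)·t_tx + 3·t_prop = 7·7.69231 + 3·7.5 = 76.3 μs.

76.3 μs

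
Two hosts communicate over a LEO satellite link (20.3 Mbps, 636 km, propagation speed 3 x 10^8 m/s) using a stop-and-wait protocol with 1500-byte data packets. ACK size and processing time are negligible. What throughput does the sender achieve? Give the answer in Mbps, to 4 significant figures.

2.484 Mbps

t_tx = L/R = 12000/20300000 = 0.000591133 s.
t_prop = 636000/300000000 = 0.00212 s; RTT = 0.00424 s.
Cycle = t_tx + RTT = 0.00483113 s.
Throughput = L / cycle = 12000 / 0.00483113 = 2.484 Mbps.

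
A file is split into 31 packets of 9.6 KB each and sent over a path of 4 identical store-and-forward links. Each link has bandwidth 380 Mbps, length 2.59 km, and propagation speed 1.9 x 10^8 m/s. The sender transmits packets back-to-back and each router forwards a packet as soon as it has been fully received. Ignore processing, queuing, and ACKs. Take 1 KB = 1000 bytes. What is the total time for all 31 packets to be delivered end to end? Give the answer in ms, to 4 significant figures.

6.926 ms

Per-hop transmission t_tx = L/R = 76800/380000000 = 0.202105 ms.
Per-hop propagation t_prop = 2590/190000000 = 0.0136316 ms.
Pipeline fill: first packet needs 4·t_tx to clear all hops; remaining 30 packets each add one t_tx.
Total = (4+31-1)·t_tx + 4·t_prop = 34·0.202105 + 4·0.0136316 = 6.926 ms.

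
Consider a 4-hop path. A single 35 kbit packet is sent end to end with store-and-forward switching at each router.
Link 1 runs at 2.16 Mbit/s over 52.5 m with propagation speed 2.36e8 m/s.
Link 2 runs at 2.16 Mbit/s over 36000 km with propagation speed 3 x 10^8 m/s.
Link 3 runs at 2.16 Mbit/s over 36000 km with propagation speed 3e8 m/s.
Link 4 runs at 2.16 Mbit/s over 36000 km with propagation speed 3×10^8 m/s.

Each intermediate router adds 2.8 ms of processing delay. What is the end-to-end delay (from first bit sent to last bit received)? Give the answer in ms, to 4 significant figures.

L = 35000 bits.
Transmission delay per hop = L/R = 35000/2160000 = 16.2037 ms; 4 hops → 64.8148 ms.
Propagation delays (d/s per hop): 0.000222458, 120, 120, 120 ms; sum = 360 ms.
Processing at 3 router(s): 3 × 2.8 ms = 8.4 ms.
End-to-end = 433.2 ms.

433.2 ms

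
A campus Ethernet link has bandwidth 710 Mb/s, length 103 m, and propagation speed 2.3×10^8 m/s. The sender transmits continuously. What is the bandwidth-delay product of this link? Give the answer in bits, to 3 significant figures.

318 bits

Propagation delay = 103 / 2.3e+08 = 4.47826e-07 s.
BDP = R × t_prop = 710000000 × 4.47826e-07 = 317.957 bits.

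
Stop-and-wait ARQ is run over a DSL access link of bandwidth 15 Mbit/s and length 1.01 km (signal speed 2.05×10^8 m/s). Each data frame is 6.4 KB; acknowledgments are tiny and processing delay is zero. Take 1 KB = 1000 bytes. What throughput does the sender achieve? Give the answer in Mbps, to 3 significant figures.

t_tx = L/R = 51200/15000000 = 0.00341333 s.
t_prop = 1010/2.05e+08 = 4.92683e-06 s; RTT = 9.85366e-06 s.
Cycle = t_tx + RTT = 0.00342319 s.
Throughput = L / cycle = 51200 / 0.00342319 = 15.0 Mbps.

15.0 Mbps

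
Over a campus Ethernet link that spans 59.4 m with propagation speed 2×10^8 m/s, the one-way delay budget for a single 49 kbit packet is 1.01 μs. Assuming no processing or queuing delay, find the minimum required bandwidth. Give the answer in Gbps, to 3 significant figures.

68.7 Gbps

Propagation delay = 59.4 / 200000000 = 0.297 μs.
Transmission budget = 1.01 − 0.297 = 0.713 μs.
R ≥ L / t_tx = 49000 bits / 7.13e-07 s = 68.7 Gbps.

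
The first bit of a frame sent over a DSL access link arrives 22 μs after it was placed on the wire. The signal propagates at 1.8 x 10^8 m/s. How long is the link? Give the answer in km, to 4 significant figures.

d = s × t_prop = 180000000 × 2.2e-05 = 3.960 km.

3.960 km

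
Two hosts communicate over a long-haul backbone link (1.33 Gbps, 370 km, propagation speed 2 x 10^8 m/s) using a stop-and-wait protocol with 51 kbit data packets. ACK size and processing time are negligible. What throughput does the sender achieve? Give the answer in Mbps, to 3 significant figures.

13.6 Mbps

t_tx = L/R = 51000/1330000000 = 3.83459e-05 s.
t_prop = 370000/200000000 = 0.00185 s; RTT = 0.0037 s.
Cycle = t_tx + RTT = 0.00373835 s.
Throughput = L / cycle = 51000 / 0.00373835 = 13.6 Mbps.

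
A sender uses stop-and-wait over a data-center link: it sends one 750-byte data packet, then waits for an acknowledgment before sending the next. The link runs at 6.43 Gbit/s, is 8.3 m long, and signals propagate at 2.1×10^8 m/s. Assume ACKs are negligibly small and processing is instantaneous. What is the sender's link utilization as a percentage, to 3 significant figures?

92.2 %

t_tx = L/R = 6000/6430000000 = 9.33126e-07 s.
t_prop = 8.3/210000000 = 3.95238e-08 s; RTT = 7.90476e-08 s.
Cycle = t_tx + RTT = 1.01217e-06 s.
Utilization = t_tx / cycle = 9.33126e-07/1.01217e-06 = 92.2 %.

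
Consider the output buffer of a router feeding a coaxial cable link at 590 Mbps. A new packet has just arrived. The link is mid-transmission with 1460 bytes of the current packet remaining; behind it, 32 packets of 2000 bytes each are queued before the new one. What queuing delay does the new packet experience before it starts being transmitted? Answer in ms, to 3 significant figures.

0.888 ms

Each queued packet: L/R = 16000/590000000 = 0.0271186 ms.
32 queued → 0.867797 ms.
Plus remaining 11680 bits of current packet: 0.0197966 ms.
Queuing delay = 0.888 ms.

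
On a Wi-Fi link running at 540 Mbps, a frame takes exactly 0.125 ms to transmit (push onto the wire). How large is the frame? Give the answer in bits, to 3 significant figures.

67500 bits

L = R × t_tx = 540000000 b/s × 0.000125 s = 67500 bits.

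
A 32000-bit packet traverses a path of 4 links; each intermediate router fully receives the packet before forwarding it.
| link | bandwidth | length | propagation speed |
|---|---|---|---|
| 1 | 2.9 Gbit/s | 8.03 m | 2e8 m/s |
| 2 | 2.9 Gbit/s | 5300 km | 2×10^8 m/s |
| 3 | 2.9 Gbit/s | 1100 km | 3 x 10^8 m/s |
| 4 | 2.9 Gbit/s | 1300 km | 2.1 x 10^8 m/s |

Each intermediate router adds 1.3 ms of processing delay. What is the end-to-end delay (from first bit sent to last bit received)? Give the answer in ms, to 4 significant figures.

Transmission delay per hop = L/R = 32000/2900000000 = 0.0110345 ms; 4 hops → 0.0441379 ms.
Propagation delays (d/s per hop): 4.015e-05, 26.5, 3.66667, 6.19048 ms; sum = 36.3572 ms.
Processing at 3 router(s): 3 × 1.3 ms = 3.9 ms.
End-to-end = 40.30 ms.

40.30 ms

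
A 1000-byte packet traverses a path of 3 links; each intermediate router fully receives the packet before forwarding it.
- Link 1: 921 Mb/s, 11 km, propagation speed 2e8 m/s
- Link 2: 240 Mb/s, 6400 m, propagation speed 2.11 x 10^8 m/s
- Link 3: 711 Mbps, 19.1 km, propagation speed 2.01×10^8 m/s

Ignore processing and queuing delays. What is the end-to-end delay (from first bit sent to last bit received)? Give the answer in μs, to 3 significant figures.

234 μs

L = 1000 × 8 = 8000 bits.
Transmission delays (L/R per hop): 8.68621, 33.3333, 11.2518 μs; sum = 53.2713 μs.
Propagation delays (d/s per hop): 55, 30.3318, 95.0249 μs; sum = 180.357 μs.
End-to-end = 234 μs.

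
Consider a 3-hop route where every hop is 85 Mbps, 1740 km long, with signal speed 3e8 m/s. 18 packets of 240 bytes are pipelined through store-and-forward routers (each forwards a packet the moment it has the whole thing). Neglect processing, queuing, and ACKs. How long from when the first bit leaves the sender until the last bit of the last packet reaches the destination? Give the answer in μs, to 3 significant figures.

Per-hop transmission t_tx = L/R = 1920/85000000 = 22.5882 μs.
Per-hop propagation t_prop = 1740000/300000000 = 5800 μs.
Pipeline fill: first packet needs 3·t_tx to clear all hops; remaining 17 packets each add one t_tx.
Total = (3+18-1)·t_tx + 3·t_prop = 20·22.5882 + 3·5800 = 17900 μs.

17900 μs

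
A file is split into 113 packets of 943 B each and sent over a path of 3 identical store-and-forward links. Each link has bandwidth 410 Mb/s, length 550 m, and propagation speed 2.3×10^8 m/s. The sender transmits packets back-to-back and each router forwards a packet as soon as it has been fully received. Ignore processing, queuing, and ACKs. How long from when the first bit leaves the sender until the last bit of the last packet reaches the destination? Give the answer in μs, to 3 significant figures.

2120 μs

Per-hop transmission t_tx = L/R = 7544/410000000 = 18.4 μs.
Per-hop propagation t_prop = 550/2.3e+08 = 2.3913 μs.
Pipeline fill: first packet needs 3·t_tx to clear all hops; remaining 112 packets each add one t_tx.
Total = (3+113-1)·t_tx + 3·t_prop = 115·18.4 + 3·2.3913 = 2120 μs.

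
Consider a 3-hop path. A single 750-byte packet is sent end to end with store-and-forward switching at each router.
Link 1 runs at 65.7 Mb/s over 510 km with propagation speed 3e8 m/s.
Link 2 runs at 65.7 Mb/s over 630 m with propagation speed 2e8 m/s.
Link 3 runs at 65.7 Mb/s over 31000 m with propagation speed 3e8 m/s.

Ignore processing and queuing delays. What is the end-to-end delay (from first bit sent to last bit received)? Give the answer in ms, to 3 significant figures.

L = 750 × 8 = 6000 bits.
Transmission delay per hop = L/R = 6000/65700000 = 0.0913242 ms; 3 hops → 0.273973 ms.
Propagation delays (d/s per hop): 1.7, 0.00315, 0.103333 ms; sum = 1.80648 ms.
End-to-end = 2.08 ms.

2.08 ms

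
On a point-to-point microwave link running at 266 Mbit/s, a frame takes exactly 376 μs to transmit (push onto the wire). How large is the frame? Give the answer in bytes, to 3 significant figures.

L = R × t_tx = 266000000 b/s × 0.000376 s = 100016 bits.
In bytes: 100016 / 8 = 12500 bytes.

12500 bytes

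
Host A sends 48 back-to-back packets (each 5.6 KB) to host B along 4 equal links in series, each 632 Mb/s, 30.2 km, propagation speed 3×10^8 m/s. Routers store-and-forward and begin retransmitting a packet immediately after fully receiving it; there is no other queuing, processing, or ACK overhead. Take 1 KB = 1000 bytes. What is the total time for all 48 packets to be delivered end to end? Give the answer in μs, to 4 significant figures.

4018 μs

Per-hop transmission t_tx = L/R = 44800/632000000 = 70.8861 μs.
Per-hop propagation t_prop = 30200/300000000 = 100.667 μs.
Pipeline fill: first packet needs 4·t_tx to clear all hops; remaining 47 packets each add one t_tx.
Total = (4+48-1)·t_tx + 4·t_prop = 51·70.8861 + 4·100.667 = 4018 μs.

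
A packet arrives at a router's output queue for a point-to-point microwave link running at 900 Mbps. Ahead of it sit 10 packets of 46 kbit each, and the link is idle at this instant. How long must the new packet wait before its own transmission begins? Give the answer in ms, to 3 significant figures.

0.511 ms

Each queued packet: L/R = 46000/900000000 = 0.0511111 ms.
10 queued → 0.511111 ms.
Queuing delay = 0.511 ms.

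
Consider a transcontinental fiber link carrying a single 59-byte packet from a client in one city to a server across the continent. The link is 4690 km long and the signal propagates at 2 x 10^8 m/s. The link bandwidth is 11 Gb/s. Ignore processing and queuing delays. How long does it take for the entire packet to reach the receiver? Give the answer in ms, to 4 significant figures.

23.45 ms

L = 59 × 8 = 472 bits.
Transmission delay = L/R = 472 / 11000000000 = 4.29091e-05 ms.
Propagation delay = d/s = 4690000 m / 200000000 m/s = 23.45 ms.
Total = 23.45 ms.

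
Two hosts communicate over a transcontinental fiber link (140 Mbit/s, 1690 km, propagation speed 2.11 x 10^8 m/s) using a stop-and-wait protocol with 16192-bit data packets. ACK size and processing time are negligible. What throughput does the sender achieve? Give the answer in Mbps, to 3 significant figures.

1.00 Mbps

t_tx = L/R = 16192/140000000 = 0.000115657 s.
t_prop = 1690000/211000000 = 0.00800948 s; RTT = 0.016019 s.
Cycle = t_tx + RTT = 0.0161346 s.
Throughput = L / cycle = 16192 / 0.0161346 = 1.00 Mbps.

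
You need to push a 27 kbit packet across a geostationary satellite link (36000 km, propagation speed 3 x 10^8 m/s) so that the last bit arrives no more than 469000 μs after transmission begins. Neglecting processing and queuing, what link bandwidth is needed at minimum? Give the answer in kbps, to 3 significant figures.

Propagation delay = 36000000 / 300000000 = 120000 μs.
Transmission budget = 469000 − 120000 = 349000 μs.
R ≥ L / t_tx = 27000 bits / 0.349 s = 77.4 kbps.

77.4 kbps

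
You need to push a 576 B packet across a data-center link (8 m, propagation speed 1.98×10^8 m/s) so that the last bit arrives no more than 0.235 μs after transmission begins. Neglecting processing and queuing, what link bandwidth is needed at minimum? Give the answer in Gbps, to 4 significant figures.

23.68 Gbps

L = 4608 bits.
Propagation delay = 8 / 198000000 = 0.040404 μs.
Transmission budget = 0.235 − 0.040404 = 0.194596 μs.
R ≥ L / t_tx = 4608 bits / 1.94596e-07 s = 23.68 Gbps.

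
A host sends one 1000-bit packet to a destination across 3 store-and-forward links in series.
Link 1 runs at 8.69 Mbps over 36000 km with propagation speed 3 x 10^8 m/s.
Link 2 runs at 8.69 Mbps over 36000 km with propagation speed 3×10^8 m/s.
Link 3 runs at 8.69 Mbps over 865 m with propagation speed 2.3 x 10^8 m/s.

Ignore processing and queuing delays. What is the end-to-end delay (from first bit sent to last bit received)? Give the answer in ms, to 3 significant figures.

240 ms

Transmission delay per hop = L/R = 1000/8690000 = 0.115075 ms; 3 hops → 0.345224 ms.
Propagation delays (d/s per hop): 120, 120, 0.00376087 ms; sum = 240.004 ms.
End-to-end = 240 ms.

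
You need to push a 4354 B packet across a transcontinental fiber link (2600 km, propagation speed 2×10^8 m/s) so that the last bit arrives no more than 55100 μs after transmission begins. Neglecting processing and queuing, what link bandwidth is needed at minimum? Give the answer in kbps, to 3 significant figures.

L = 34832 bits.
Propagation delay = 2600000 / 200000000 = 13000 μs.
Transmission budget = 55100 − 13000 = 42100 μs.
R ≥ L / t_tx = 34832 bits / 0.0421 s = 827 kbps.

827 kbps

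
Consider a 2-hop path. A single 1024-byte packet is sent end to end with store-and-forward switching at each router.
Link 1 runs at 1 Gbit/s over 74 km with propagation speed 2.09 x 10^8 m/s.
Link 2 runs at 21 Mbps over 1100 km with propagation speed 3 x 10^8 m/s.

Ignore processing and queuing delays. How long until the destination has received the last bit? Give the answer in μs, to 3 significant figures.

L = 1024 × 8 = 8192 bits.
Transmission delays (L/R per hop): 8.192, 390.095 μs; sum = 398.287 μs.
Propagation delays (d/s per hop): 354.067, 3666.67 μs; sum = 4020.73 μs.
End-to-end = 4420 μs.

4420 μs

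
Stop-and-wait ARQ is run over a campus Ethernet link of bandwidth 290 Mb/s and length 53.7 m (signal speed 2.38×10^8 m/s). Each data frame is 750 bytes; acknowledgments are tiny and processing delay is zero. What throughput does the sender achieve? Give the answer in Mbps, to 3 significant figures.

284 Mbps

t_tx = L/R = 6000/290000000 = 2.06897e-05 s.
t_prop = 53.7/238000000 = 2.2563e-07 s; RTT = 4.51261e-07 s.
Cycle = t_tx + RTT = 2.11409e-05 s.
Throughput = L / cycle = 6000 / 2.11409e-05 = 284 Mbps.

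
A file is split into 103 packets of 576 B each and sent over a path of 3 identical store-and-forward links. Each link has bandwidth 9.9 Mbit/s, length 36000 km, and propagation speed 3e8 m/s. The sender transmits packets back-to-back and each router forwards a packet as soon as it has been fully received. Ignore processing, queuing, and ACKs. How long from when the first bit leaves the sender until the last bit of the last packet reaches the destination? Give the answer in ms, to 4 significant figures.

408.9 ms

Per-hop transmission t_tx = L/R = 4608/9900000 = 0.465455 ms.
Per-hop propagation t_prop = 36000000/300000000 = 120 ms.
Pipeline fill: first packet needs 3·t_tx to clear all hops; remaining 102 packets each add one t_tx.
Total = (3+103-1)·t_tx + 3·t_prop = 105·0.465455 + 3·120 = 408.9 ms.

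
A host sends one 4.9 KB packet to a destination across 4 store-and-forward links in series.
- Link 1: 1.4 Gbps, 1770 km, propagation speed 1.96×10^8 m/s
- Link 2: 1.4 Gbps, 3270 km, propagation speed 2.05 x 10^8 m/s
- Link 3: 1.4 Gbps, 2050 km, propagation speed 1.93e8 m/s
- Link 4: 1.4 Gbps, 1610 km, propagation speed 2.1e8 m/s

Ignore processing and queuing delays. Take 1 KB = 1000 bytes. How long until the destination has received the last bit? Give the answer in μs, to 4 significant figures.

L = 39200 bits.
Transmission delay per hop = L/R = 39200/1400000000 = 28 μs; 4 hops → 112 μs.
Propagation delays (d/s per hop): 9030.61, 15951.2, 10621.8, 7666.67 μs; sum = 43270.3 μs.
End-to-end = 43380 μs.

43380 μs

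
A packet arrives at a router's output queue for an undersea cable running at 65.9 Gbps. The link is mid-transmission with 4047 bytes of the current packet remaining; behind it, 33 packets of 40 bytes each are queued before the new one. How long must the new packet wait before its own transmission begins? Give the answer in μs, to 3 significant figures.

0.652 μs

Each queued packet: L/R = 320/6.59e+10 = 0.00485584 μs.
33 queued → 0.160243 μs.
Plus remaining 32376 bits of current packet: 0.49129 μs.
Queuing delay = 0.652 μs.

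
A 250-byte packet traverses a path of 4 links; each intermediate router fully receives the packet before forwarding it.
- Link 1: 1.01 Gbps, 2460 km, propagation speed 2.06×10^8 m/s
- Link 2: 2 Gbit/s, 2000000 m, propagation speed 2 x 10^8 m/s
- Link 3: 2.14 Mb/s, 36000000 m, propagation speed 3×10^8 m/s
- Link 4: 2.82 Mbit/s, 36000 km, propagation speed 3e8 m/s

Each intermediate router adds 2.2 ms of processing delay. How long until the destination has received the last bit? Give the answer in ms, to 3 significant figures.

L = 250 × 8 = 2000 bits.
Transmission delays (L/R per hop): 0.0019802, 0.001, 0.934579, 0.70922 ms; sum = 1.64678 ms.
Propagation delays (d/s per hop): 11.9417, 10, 120, 120 ms; sum = 261.942 ms.
Processing at 3 router(s): 3 × 2.2 ms = 6.6 ms.
End-to-end = 270 ms.

270 ms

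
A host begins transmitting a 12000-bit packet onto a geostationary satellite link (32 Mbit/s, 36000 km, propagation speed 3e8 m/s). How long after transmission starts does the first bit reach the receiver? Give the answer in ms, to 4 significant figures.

120.0 ms

First bit experiences only propagation delay: d/s = 36000000/300000000 = 120.0 ms.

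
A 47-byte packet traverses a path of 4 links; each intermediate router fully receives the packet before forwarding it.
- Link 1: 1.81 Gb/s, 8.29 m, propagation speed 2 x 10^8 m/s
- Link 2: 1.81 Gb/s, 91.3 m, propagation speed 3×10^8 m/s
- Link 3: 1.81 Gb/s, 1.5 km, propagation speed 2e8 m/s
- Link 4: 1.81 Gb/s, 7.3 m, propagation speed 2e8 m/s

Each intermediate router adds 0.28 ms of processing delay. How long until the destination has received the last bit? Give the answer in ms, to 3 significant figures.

L = 47 × 8 = 376 bits.
Transmission delay per hop = L/R = 376/1810000000 = 0.000207735 ms; 4 hops → 0.000830939 ms.
Propagation delays (d/s per hop): 4.145e-05, 0.000304333, 0.0075, 3.65e-05 ms; sum = 0.00788228 ms.
Processing at 3 router(s): 3 × 0.28 ms = 0.84 ms.
End-to-end = 0.849 ms.

0.849 ms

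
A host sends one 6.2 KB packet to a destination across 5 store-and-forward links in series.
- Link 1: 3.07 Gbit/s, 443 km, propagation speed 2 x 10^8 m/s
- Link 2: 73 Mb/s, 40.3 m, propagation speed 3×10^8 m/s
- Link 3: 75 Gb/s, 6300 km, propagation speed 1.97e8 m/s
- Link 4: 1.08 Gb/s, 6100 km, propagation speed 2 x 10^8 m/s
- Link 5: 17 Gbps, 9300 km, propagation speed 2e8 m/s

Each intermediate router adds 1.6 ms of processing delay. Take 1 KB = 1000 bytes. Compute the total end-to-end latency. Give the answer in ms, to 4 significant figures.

L = 49600 bits.
Transmission delays (L/R per hop): 0.0161564, 0.679452, 0.000661333, 0.0459259, 0.00291765 ms; sum = 0.745113 ms.
Propagation delays (d/s per hop): 2.215, 0.000134333, 31.9797, 30.5, 46.5 ms; sum = 111.195 ms.
Processing at 4 router(s): 4 × 1.6 ms = 6.4 ms.
End-to-end = 118.3 ms.

118.3 ms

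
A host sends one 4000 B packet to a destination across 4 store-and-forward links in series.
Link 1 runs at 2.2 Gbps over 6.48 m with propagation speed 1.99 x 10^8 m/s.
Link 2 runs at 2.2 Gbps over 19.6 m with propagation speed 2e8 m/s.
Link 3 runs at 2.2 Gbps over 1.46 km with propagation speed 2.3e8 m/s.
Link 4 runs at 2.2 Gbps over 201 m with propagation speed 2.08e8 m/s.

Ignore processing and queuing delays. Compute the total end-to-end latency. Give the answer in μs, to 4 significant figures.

65.63 μs

L = 4000 × 8 = 32000 bits.
Transmission delay per hop = L/R = 32000/2200000000 = 14.5455 μs; 4 hops → 58.1818 μs.
Propagation delays (d/s per hop): 0.0325628, 0.098, 6.34783, 0.966346 μs; sum = 7.44474 μs.
End-to-end = 65.63 μs.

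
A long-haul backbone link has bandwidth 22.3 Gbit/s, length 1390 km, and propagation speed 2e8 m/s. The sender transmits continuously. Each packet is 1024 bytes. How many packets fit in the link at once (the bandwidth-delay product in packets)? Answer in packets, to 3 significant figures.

18900 packets

Propagation delay = 1390000 / 200000000 = 0.00695 s.
BDP = R × t_prop = 22300000000 × 0.00695 = 154985000 bits.
In packets of 8192 bits: 18900 packets.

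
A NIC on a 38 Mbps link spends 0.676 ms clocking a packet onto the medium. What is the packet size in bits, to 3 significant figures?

L = R × t_tx = 38000000 b/s × 0.000676 s = 25688 bits.

25700 bits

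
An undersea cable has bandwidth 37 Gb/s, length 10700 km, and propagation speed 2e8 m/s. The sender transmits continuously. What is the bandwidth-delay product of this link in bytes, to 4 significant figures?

247400000 bytes

Propagation delay = 10700000 / 200000000 = 0.0535 s.
BDP = R × t_prop = 37000000000 × 0.0535 = 1979500000 bits.
In bytes: 1979500000/8 = 247400000 bytes.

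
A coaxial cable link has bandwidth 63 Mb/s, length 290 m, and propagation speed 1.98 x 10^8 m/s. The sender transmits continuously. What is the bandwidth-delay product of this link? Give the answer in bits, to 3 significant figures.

Propagation delay = 290 / 198000000 = 1.46465e-06 s.
BDP = R × t_prop = 63000000 × 1.46465e-06 = 92.2727 bits.

92.3 bits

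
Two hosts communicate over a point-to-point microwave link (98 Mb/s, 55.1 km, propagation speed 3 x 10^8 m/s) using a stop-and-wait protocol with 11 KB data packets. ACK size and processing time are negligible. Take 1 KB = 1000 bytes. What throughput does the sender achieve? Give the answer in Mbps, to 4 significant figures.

69.55 Mbps

t_tx = L/R = 88000/98000000 = 0.000897959 s.
t_prop = 55100/300000000 = 0.000183667 s; RTT = 0.000367333 s.
Cycle = t_tx + RTT = 0.00126529 s.
Throughput = L / cycle = 88000 / 0.00126529 = 69.55 Mbps.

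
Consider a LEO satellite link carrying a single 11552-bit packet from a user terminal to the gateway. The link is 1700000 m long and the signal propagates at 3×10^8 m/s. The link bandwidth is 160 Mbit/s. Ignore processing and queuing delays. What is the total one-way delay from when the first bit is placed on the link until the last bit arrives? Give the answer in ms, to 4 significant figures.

5.739 ms

Transmission delay = L/R = 11552 / 160000000 = 0.0722 ms.
Propagation delay = d/s = 1700000 m / 300000000 m/s = 5.66667 ms.
Total = 5.739 ms.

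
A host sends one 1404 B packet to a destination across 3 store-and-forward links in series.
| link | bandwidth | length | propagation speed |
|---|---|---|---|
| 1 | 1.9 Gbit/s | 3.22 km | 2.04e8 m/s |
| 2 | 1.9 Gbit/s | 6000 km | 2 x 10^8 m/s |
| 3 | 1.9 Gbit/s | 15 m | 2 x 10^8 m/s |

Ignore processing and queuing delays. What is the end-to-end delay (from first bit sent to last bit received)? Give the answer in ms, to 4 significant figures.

L = 1404 × 8 = 11232 bits.
Transmission delay per hop = L/R = 11232/1900000000 = 0.00591158 ms; 3 hops → 0.0177347 ms.
Propagation delays (d/s per hop): 0.0157843, 30, 7.5e-05 ms; sum = 30.0159 ms.
End-to-end = 30.03 ms.

30.03 ms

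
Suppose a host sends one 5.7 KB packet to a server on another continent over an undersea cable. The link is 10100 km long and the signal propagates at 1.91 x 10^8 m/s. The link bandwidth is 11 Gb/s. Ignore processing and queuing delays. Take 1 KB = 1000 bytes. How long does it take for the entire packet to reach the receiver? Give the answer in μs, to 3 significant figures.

52900 μs

L = 45600 bits.
Transmission delay = L/R = 45600 / 11000000000 = 4.14545 μs.
Propagation delay = d/s = 10100000 m / 191000000 m/s = 52879.6 μs.
Total = 52900 μs.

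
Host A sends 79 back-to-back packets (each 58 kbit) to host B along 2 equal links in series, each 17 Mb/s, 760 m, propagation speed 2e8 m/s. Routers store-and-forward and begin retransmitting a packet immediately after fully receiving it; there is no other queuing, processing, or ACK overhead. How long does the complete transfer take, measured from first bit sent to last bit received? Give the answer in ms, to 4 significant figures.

272.9 ms

Per-hop transmission t_tx = L/R = 58000/17000000 = 3.41176 ms.
Per-hop propagation t_prop = 760/200000000 = 0.0038 ms.
Pipeline fill: first packet needs 2·t_tx to clear all hops; remaining 78 packets each add one t_tx.
Total = (2+79-1)·t_tx + 2·t_prop = 80·3.41176 + 2·0.0038 = 272.9 ms.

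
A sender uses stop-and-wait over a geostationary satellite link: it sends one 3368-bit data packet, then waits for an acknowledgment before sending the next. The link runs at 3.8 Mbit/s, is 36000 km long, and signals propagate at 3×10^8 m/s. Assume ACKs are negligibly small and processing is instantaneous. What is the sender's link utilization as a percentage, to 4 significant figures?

t_tx = L/R = 3368/3800000 = 0.000886316 s.
t_prop = 36000000/300000000 = 0.12 s; RTT = 0.24 s.
Cycle = t_tx + RTT = 0.240886 s.
Utilization = t_tx / cycle = 0.000886316/0.240886 = 0.3679 %.

0.3679 %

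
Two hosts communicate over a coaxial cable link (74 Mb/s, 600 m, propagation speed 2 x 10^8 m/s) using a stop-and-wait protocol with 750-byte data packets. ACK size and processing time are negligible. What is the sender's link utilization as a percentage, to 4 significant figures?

t_tx = L/R = 6000/74000000 = 8.10811e-05 s.
t_prop = 600/200000000 = 3e-06 s; RTT = 6e-06 s.
Cycle = t_tx + RTT = 8.70811e-05 s.
Utilization = t_tx / cycle = 8.10811e-05/8.70811e-05 = 93.11 %.

93.11 %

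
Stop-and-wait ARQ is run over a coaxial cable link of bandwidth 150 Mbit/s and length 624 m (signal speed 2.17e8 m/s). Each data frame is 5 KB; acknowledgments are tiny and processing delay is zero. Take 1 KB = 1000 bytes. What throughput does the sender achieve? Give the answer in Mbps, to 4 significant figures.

146.8 Mbps

t_tx = L/R = 40000/150000000 = 0.000266667 s.
t_prop = 624/217000000 = 2.87558e-06 s; RTT = 5.75115e-06 s.
Cycle = t_tx + RTT = 0.000272418 s.
Throughput = L / cycle = 40000 / 0.000272418 = 146.8 Mbps.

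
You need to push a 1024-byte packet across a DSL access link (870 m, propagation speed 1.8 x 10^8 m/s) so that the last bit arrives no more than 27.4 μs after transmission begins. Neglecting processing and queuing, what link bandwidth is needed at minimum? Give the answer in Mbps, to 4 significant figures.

363.0 Mbps

L = 8192 bits.
Propagation delay = 870 / 180000000 = 4.83333 μs.
Transmission budget = 27.4 − 4.83333 = 22.5667 μs.
R ≥ L / t_tx = 8192 bits / 2.25667e-05 s = 363.0 Mbps.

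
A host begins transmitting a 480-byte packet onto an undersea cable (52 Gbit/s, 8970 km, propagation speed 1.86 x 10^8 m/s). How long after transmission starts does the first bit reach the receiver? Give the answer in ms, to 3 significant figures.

48.2 ms

First bit experiences only propagation delay: d/s = 8970000/186000000 = 48.2 ms.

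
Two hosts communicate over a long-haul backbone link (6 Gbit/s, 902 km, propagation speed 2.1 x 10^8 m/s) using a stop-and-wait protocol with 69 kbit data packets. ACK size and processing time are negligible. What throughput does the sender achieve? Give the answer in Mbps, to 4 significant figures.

t_tx = L/R = 69000/6000000000 = 1.15e-05 s.
t_prop = 902000/210000000 = 0.00429524 s; RTT = 0.00859048 s.
Cycle = t_tx + RTT = 0.00860198 s.
Throughput = L / cycle = 69000 / 0.00860198 = 8.021 Mbps.

8.021 Mbps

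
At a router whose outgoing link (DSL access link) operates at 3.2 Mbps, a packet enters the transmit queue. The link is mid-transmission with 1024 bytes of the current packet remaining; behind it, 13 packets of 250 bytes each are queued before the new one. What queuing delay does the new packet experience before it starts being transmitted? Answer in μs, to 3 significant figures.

Each queued packet: L/R = 2000/3200000 = 625 μs.
13 queued → 8125 μs.
Plus remaining 8192 bits of current packet: 2560 μs.
Queuing delay = 10700 μs.

10700 μs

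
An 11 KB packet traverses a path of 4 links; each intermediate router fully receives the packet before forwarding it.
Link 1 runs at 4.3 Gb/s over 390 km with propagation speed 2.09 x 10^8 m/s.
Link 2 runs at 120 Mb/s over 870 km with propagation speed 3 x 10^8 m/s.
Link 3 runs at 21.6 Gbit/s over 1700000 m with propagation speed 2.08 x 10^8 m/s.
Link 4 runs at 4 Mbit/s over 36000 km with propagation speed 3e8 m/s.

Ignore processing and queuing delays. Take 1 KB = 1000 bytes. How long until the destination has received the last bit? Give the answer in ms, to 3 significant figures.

L = 88000 bits.
Transmission delays (L/R per hop): 0.0204651, 0.733333, 0.00407407, 22 ms; sum = 22.7579 ms.
Propagation delays (d/s per hop): 1.86603, 2.9, 8.17308, 120 ms; sum = 132.939 ms.
End-to-end = 156 ms.

156 ms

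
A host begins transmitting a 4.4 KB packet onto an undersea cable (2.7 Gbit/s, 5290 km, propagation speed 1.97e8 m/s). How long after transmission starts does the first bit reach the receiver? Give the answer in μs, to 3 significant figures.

26900 μs

First bit experiences only propagation delay: d/s = 5290000/197000000 = 26900 μs.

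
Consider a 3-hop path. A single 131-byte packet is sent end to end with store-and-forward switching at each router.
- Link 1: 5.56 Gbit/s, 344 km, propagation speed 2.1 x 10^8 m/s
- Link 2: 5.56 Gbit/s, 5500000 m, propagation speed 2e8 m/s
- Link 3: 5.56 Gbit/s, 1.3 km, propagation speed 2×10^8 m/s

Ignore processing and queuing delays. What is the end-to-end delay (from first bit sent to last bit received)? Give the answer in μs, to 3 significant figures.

L = 131 × 8 = 1048 bits.
Transmission delay per hop = L/R = 1048/5560000000 = 0.188489 μs; 3 hops → 0.565468 μs.
Propagation delays (d/s per hop): 1638.1, 27500, 6.5 μs; sum = 29144.6 μs.
End-to-end = 29100 μs.

29100 μs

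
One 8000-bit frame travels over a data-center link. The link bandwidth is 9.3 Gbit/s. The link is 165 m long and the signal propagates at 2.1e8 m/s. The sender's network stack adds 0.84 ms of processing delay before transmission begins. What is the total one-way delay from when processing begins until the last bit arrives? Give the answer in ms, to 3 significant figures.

Transmission delay = L/R = 8000 / 9300000000 = 0.000860215 ms.
Propagation delay = d/s = 165 m / 210000000 m/s = 0.000785714 ms.
Plus processing delay 0.84 ms = 0.84 ms.
Total = 0.842 ms.

0.842 ms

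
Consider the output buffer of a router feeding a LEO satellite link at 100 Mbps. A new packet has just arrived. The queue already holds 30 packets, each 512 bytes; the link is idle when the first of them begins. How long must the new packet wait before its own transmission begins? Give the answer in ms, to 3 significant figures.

1.23 ms

Each queued packet: L/R = 4096/100000000 = 0.04096 ms.
30 queued → 1.2288 ms.
Queuing delay = 1.23 ms.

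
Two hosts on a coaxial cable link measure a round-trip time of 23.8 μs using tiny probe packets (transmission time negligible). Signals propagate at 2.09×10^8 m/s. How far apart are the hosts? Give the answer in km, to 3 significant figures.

One-way propagation = RTT/2 = 11.9 μs.
d = s × t = 209000000 × 1.19e-05 = 2.49 km.

2.49 km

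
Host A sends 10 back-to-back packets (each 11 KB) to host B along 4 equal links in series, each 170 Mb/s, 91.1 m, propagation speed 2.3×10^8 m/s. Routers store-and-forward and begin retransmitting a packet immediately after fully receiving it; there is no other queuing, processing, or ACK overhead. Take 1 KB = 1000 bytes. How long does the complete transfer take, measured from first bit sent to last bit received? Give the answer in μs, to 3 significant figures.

Per-hop transmission t_tx = L/R = 88000/170000000 = 517.647 μs.
Per-hop propagation t_prop = 91.1/2.3e+08 = 0.396087 μs.
Pipeline fill: first packet needs 4·t_tx to clear all hops; remaining 9 packets each add one t_tx.
Total = (4+10-1)·t_tx + 4·t_prop = 13·517.647 + 4·0.396087 = 6730 μs.

6730 μs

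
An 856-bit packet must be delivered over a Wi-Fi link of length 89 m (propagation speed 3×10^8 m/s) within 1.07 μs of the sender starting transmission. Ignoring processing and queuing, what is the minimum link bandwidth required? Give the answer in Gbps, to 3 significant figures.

Propagation delay = 89 / 300000000 = 0.296667 μs.
Transmission budget = 1.07 − 0.296667 = 0.773333 μs.
R ≥ L / t_tx = 856 bits / 7.73333e-07 s = 1.11 Gbps.

1.11 Gbps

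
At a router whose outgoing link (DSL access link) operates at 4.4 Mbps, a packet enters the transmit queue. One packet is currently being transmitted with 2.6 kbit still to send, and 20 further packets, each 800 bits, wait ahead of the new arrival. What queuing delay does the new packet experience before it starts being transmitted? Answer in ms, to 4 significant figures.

4.227 ms

Each queued packet: L/R = 800/4400000 = 0.181818 ms.
20 queued → 3.63636 ms.
Plus remaining 2600 bits of current packet: 0.590909 ms.
Queuing delay = 4.227 ms.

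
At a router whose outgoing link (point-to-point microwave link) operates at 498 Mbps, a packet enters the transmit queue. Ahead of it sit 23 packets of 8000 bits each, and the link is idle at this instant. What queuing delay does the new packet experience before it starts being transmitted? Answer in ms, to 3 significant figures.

0.369 ms

Each queued packet: L/R = 8000/498000000 = 0.0160643 ms.
23 queued → 0.369478 ms.
Queuing delay = 0.369 ms.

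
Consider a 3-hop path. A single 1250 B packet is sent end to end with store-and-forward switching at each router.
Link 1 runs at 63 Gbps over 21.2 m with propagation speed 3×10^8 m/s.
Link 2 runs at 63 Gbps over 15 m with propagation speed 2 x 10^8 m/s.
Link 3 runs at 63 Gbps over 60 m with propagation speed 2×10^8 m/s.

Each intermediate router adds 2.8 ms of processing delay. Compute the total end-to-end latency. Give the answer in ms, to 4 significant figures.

5.601 ms

L = 1250 × 8 = 10000 bits.
Transmission delay per hop = L/R = 10000/63000000000 = 0.00015873 ms; 3 hops → 0.00047619 ms.
Propagation delays (d/s per hop): 7.06667e-05, 7.5e-05, 0.0003 ms; sum = 0.000445667 ms.
Processing at 2 router(s): 2 × 2.8 ms = 5.6 ms.
End-to-end = 5.601 ms.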